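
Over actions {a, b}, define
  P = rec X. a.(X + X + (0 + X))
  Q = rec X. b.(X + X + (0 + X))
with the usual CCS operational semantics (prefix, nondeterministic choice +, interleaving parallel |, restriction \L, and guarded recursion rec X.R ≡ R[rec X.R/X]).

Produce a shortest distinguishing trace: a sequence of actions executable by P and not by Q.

LTS(P): 2 reachable states
  u0 = rec X. a.(X + X + (0 + X)) | -a-> u1
  u1 = (rec X. a.(X + X + (0 + X))) + (rec X. a.(X + X + (0 + X))) + (0 + (rec X. a.(X + X + (0 + X)))) | -a-> u1
LTS(Q): 2 reachable states
  v0 = rec X. b.(X + X + (0 + X)) | -b-> v1
  v1 = (rec X. b.(X + X + (0 + X))) + (rec X. b.(X + X + (0 + X))) + (0 + (rec X. b.(X + X + (0 + X)))) | -b-> v1
Executing a from P (initial set {u0}):
  [1] a ⇒ {u1}
  ✓ P
Executing a from Q (initial set {v0}):
  [1] a ⇒ ∅  — Q cannot continue

a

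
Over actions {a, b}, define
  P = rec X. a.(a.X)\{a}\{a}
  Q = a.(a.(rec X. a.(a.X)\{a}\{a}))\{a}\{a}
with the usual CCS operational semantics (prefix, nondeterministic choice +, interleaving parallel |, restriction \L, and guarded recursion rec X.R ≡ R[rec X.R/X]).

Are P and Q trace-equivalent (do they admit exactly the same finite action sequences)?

traces(P) = traces(Q)

LTS(P): 2 reachable states
  m0 = rec X. a.(a.X)\{a}\{a} :: =a=> m1
  m1 = (a.(rec X. a.(a.X)\{a}\{a}))\{a}\{a} :: stopped
LTS(Q): 2 reachable states
  n0 = a.(a.(rec X. a.(a.X)\{a}\{a}))\{a}\{a} :: =a=> n1
  n1 = (a.(rec X. a.(a.X)\{a}\{a}))\{a}\{a} :: stopped
Bisimilarity quotient blocks:
  B0 = {m0, n0}
  B1 = {m1, n1}
m0 ∈ B0, n0 ∈ B0 → same block
Bisimilar ⇒ trace-equivalent.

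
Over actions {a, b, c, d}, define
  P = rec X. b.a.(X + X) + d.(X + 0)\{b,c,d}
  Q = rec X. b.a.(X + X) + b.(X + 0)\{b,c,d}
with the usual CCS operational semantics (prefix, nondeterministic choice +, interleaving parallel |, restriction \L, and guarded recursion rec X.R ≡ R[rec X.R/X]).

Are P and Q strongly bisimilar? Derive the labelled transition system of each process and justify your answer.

NO

LTS(P): 4 reachable states
  p0 = rec X. b.a.(X + X) + d.(X + 0)\{b,c,d} :: -b-> p1, -d-> p2
  p1 = a.((rec X. b.a.(X + X) + d.(X + 0)\{b,c,d}) + (rec X. b.a.(X + X) + d.(X + 0)\{b,c,d})) :: -a-> p3
  p2 = ((rec X. b.a.(X + X) + d.(X + 0)\{b,c,d}) + 0)\{b,c,d} :: ∅
  p3 = (rec X. b.a.(X + X) + d.(X + 0)\{b,c,d}) + (rec X. b.a.(X + X) + d.(X + 0)\{b,c,d}) :: -b-> p1, -d-> p2
LTS(Q): 4 reachable states
  q0 = rec X. b.a.(X + X) + b.(X + 0)\{b,c,d} :: -b-> q1, -b-> q2
  q1 = ((rec X. b.a.(X + X) + b.(X + 0)\{b,c,d}) + 0)\{b,c,d} :: ∅
  q2 = a.((rec X. b.a.(X + X) + b.(X + 0)\{b,c,d}) + (rec X. b.a.(X + X) + b.(X + 0)\{b,c,d})) :: -a-> q3
  q3 = (rec X. b.a.(X + X) + b.(X + 0)\{b,c,d}) + (rec X. b.a.(X + X) + b.(X + 0)\{b,c,d}) :: -b-> q1, -b-> q2
Coarsest stable partition (strong bisimilarity classes):
  B0 = {p0, p3}
  B1 = {p2, q1}
  B2 = {p1}
  B3 = {q0, q3}
  B4 = {q2}
p0 ∈ B0, q0 ∈ B3 → different blocks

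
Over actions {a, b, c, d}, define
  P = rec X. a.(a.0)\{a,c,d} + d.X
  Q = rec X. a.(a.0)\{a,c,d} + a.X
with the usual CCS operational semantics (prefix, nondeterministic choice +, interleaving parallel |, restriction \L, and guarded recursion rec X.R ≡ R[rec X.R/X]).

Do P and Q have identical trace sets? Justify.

NO — witness ⟨d⟩

Reachable graph of P (2 states):
  m0 = rec X. a.(a.0)\{a,c,d} + d.X | ··a··> m1, ··d··> m0
  m1 = (a.0)\{a,c,d} | ∅
Reachable graph of Q (2 states):
  n0 = rec X. a.(a.0)\{a,c,d} + a.X | ··a··> n0, ··a··> n1
  n1 = (a.0)\{a,c,d} | ∅
Trace ⟨d⟩ through P, begin at {m0}:
  step 1 (d): {m0}
  P completes σ.
Trace ⟨d⟩ through Q, begin at {n0}:
  step 1 (d): no successor for Q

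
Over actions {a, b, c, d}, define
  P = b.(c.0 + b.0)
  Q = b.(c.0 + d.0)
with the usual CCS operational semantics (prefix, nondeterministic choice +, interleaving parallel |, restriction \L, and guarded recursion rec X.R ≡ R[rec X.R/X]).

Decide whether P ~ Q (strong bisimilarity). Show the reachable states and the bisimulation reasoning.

LTS(P): 3 reachable states
  m0 = b.(c.0 + b.0) :: =b=> m1
  m1 = c.0 + b.0 :: =b=> m2, =c=> m2
  m2 = 0 :: stopped
LTS(Q): 3 reachable states
  n0 = b.(c.0 + d.0) :: =b=> n1
  n1 = c.0 + d.0 :: =c=> n2, =d=> n2
  n2 = 0 :: stopped
Bisimilarity quotient blocks:
  B0 = {m0}
  B1 = {m1}
  B2 = {m2, n2}
  B3 = {n0}
  B4 = {n1}
m0 ∈ B0, n0 ∈ B3 → different blocks

NO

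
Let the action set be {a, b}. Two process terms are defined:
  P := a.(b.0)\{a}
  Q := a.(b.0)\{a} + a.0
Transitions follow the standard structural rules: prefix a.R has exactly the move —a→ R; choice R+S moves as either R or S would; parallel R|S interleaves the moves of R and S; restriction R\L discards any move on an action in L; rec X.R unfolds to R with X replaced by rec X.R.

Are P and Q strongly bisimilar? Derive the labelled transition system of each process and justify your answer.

Reachable graph of P (3 states):
  u0 = a.(b.0)\{a} :: —a→ u1
  u1 = (b.0)\{a} :: —b→ u2
  u2 = 0\{a} :: (no moves)
Reachable graph of Q (4 states):
  v0 = a.(b.0)\{a} + a.0 :: —a→ v1, —a→ v2
  v1 = (b.0)\{a} :: —b→ v3
  v2 = 0 :: (no moves)
  v3 = 0\{a} :: (no moves)
Coarsest stable partition (strong bisimilarity classes):
  B0 = {u0}
  B1 = {u1, v1}
  B2 = {u2, v2, v3}
  B3 = {v0}
u0 ∈ B0, v0 ∈ B3 → different blocks

P ≁ Q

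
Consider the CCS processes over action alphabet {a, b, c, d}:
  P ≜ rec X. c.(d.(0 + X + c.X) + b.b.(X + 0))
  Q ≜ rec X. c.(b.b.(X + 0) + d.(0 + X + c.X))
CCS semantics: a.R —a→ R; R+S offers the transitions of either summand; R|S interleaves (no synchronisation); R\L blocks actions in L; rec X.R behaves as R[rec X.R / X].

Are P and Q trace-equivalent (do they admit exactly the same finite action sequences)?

YES

LTS(P): 5 reachable states
  m0 = rec X. c.(d.(0 + X + c.X) + b.b.(X + 0)) → ··c··> m1
  m1 = d.(0 + (rec X. c.(d.(0 + X + c.X) + b.b.(X + 0))) + c.(rec X. c.(d.(0 + X + c.X) + b.b.(X + 0)))) + b.b.((rec X. c.(d.(0 + X + c.X) + b.b.(X + 0))) + 0) → ··b··> m2, ··d··> m3
  m2 = b.((rec X. c.(d.(0 + X + c.X) + b.b.(X + 0))) + 0) → ··b··> m4
  m3 = 0 + (rec X. c.(d.(0 + X + c.X) + b.b.(X + 0))) + c.(rec X. c.(d.(0 + X + c.X) + b.b.(X + 0))) → ··c··> m0, ··c··> m1
  m4 = (rec X. c.(d.(0 + X + c.X) + b.b.(X + 0))) + 0 → ··c··> m1
LTS(Q): 5 reachable states
  n0 = rec X. c.(b.b.(X + 0) + d.(0 + X + c.X)) → ··c··> n1
  n1 = b.b.((rec X. c.(b.b.(X + 0) + d.(0 + X + c.X))) + 0) + d.(0 + (rec X. c.(b.b.(X + 0) + d.(0 + X + c.X))) + c.(rec X. c.(b.b.(X + 0) + d.(0 + X + c.X)))) → ··b··> n2, ··d··> n3
  n2 = b.((rec X. c.(b.b.(X + 0) + d.(0 + X + c.X))) + 0) → ··b··> n4
  n3 = 0 + (rec X. c.(b.b.(X + 0) + d.(0 + X + c.X))) + c.(rec X. c.(b.b.(X + 0) + d.(0 + X + c.X))) → ··c··> n0, ··c··> n1
  n4 = (rec X. c.(b.b.(X + 0) + d.(0 + X + c.X))) + 0 → ··c··> n1
Partition-refinement fixed point:
  B0 = {m0, m4, n0, n4}
  B1 = {m1, n1}
  B2 = {m2, n2}
  B3 = {m3, n3}
m0 ∈ B0, n0 ∈ B0 → same block
Bisimilar ⇒ trace-equivalent.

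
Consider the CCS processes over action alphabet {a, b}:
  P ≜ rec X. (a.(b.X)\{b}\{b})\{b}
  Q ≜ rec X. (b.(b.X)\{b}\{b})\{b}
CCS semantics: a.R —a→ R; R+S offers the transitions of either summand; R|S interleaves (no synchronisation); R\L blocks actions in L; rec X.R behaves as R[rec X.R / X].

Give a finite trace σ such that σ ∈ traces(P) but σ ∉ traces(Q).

a

Reachable graph of P (2 states):
  m0 = rec X. (a.(b.X)\{b}\{b})\{b} → -a-> m1
  m1 = (b.(rec X. (a.(b.X)\{b}\{b})\{b}))\{b}\{b}\{b} → deadlocked
Reachable graph of Q (1 states):
  n0 = rec X. (b.(b.X)\{b}\{b})\{b} → deadlocked
Trace ⟨a⟩ through P, begin at {m0}:
  after a @ step 1: {m1}
  — P admits the full trace.
Trace ⟨a⟩ through Q, begin at {n0}:
  after a @ step 1: ∅  — Q cannot continue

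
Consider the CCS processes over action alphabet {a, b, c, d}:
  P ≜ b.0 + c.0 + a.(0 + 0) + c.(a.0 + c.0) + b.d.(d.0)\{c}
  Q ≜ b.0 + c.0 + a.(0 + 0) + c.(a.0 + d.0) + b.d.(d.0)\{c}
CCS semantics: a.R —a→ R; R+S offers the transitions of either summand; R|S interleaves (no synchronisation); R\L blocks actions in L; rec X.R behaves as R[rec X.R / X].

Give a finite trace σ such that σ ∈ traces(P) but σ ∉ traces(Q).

Reachable graph of P (7 states):
  p0 = b.0 + c.0 + a.(0 + 0) + c.(a.0 + c.0) + b.d.(d.0)\{c} has moves ··a··> p1, ··b··> p2, ··b··> p3, ··c··> p2, ··c··> p4
  p1 = 0 + 0 has moves ∅
  p2 = 0 has moves ∅
  p3 = d.(d.0)\{c} has moves ··d··> p5
  p4 = a.0 + c.0 has moves ··a··> p2, ··c··> p2
  p5 = (d.0)\{c} has moves ··d··> p6
  p6 = 0\{c} has moves ∅
Reachable graph of Q (7 states):
  q0 = b.0 + c.0 + a.(0 + 0) + c.(a.0 + d.0) + b.d.(d.0)\{c} has moves ··a··> q1, ··b··> q2, ··b··> q3, ··c··> q2, ··c··> q4
  q1 = 0 + 0 has moves ∅
  q2 = 0 has moves ∅
  q3 = d.(d.0)\{c} has moves ··d··> q5
  q4 = a.0 + d.0 has moves ··a··> q2, ··d··> q2
  q5 = (d.0)\{c} has moves ··d··> q6
  q6 = 0\{c} has moves ∅
Trace ⟨cc⟩ through P, begin at {p0}:
  [1] c ⇒ {p2, p4}
  [2] c ⇒ {p2}
  — P admits the full trace.
Trace ⟨cc⟩ through Q, begin at {q0}:
  [1] c ⇒ {q2, q4}
  [2] c ⇒ ∅ (Q stuck)

cc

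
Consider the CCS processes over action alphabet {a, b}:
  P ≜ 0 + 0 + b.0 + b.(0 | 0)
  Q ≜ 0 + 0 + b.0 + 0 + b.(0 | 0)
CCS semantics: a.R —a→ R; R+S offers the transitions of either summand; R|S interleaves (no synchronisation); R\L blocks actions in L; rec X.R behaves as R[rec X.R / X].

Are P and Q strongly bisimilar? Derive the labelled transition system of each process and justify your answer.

P's transition system — 3 states:
  u0 = 0 + 0 + b.0 + b.(0 | 0) has moves -b-> u1, -b-> u2
  u1 = 0 has moves ∅
  u2 = 0 | 0 has moves ∅
Q's transition system — 3 states:
  v0 = 0 + 0 + b.0 + 0 + b.(0 | 0) has moves -b-> v1, -b-> v2
  v1 = 0 has moves ∅
  v2 = 0 | 0 has moves ∅
Coarsest stable partition (strong bisimilarity classes):
  B0 = {u0, v0}
  B1 = {u1, u2, v1, v2}
u0 ∈ B0, v0 ∈ B0 → same block

bisimilar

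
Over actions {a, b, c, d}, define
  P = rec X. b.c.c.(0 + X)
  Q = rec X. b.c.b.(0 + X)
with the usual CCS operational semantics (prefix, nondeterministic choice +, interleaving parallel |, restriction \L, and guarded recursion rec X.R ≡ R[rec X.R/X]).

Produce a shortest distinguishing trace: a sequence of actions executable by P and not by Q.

LTS(P): 4 reachable states
  p0 = rec X. b.c.c.(0 + X) ⊢ -b-> p1
  p1 = c.c.(0 + (rec X. b.c.c.(0 + X))) ⊢ -c-> p2
  p2 = c.(0 + (rec X. b.c.c.(0 + X))) ⊢ -c-> p3
  p3 = 0 + (rec X. b.c.c.(0 + X)) ⊢ -b-> p1
LTS(Q): 4 reachable states
  q0 = rec X. b.c.b.(0 + X) ⊢ -b-> q1
  q1 = c.b.(0 + (rec X. b.c.b.(0 + X))) ⊢ -c-> q2
  q2 = b.(0 + (rec X. b.c.b.(0 + X))) ⊢ -b-> q3
  q3 = 0 + (rec X. b.c.b.(0 + X)) ⊢ -b-> q1
Run σ = ⟨bcc⟩ on P: start {p0}
  after b @ step 1: {p1}
  after c @ step 2: {p2}
  after c @ step 3: {p3}
  P completes σ.
Run σ = ⟨bcc⟩ on Q: start {q0}
  after b @ step 1: {q1}
  after c @ step 2: {q2}
  after c @ step 3: ∅ (Q stuck)

bcc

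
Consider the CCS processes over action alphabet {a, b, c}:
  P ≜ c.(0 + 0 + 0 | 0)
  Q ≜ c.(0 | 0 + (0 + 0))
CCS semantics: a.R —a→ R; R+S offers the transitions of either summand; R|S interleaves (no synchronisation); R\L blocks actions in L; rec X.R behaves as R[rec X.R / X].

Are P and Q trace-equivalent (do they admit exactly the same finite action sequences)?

traces(P) = traces(Q)

Reachable graph of P (2 states):
  m0 = c.(0 + 0 + 0 | 0) | --c--▸ m1
  m1 = 0 + 0 + 0 | 0 | stopped
Reachable graph of Q (2 states):
  n0 = c.(0 | 0 + (0 + 0)) | --c--▸ n1
  n1 = 0 | 0 + (0 + 0) | stopped
Bisimilarity quotient blocks:
  B0 = {m0, n0}
  B1 = {m1, n1}
m0 ∈ B0, n0 ∈ B0 → same block
Bisimilar ⇒ trace-equivalent.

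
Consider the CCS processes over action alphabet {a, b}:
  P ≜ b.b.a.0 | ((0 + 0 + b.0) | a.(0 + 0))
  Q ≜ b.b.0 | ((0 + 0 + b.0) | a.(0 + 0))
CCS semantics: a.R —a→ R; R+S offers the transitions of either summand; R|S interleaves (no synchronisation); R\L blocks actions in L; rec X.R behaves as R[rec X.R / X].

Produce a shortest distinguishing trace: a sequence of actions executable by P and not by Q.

Reachable graph of P (16 states):
  s0 = b.b.a.0 | ((0 + 0 + b.0) | a.(0 + 0)) :: —a→ s1, —b→ s2, —b→ s3
  s1 = b.b.a.0 | ((0 + 0 + b.0) | (0 + 0)) :: —b→ s4, —b→ s5
  s2 = b.a.0 | ((0 + 0 + b.0) | a.(0 + 0)) :: —a→ s4, —b→ s6, —b→ s7
  s3 = b.b.a.0 | (0 | a.(0 + 0)) :: —a→ s5, —b→ s7
  s4 = b.a.0 | ((0 + 0 + b.0) | (0 + 0)) :: —b→ s8, —b→ s9
  s5 = b.b.a.0 | (0 | (0 + 0)) :: —b→ s9
  s6 = a.0 | ((0 + 0 + b.0) | a.(0 + 0)) :: —a→ s10, —a→ s8, —b→ s11
  s7 = b.a.0 | (0 | a.(0 + 0)) :: —a→ s9, —b→ s11
  s8 = a.0 | ((0 + 0 + b.0) | (0 + 0)) :: —a→ s12, —b→ s13
  s9 = b.a.0 | (0 | (0 + 0)) :: —b→ s13
  s10 = 0 | ((0 + 0 + b.0) | a.(0 + 0)) :: —a→ s12, —b→ s14
  s11 = a.0 | (0 | a.(0 + 0)) :: —a→ s13, —a→ s14
  s12 = 0 | ((0 + 0 + b.0) | (0 + 0)) :: —b→ s15
  s13 = a.0 | (0 | (0 + 0)) :: —a→ s15
  s14 = 0 | (0 | a.(0 + 0)) :: —a→ s15
  s15 = 0 | (0 | (0 + 0)) :: stopped
Reachable graph of Q (12 states):
  t0 = b.b.0 | ((0 + 0 + b.0) | a.(0 + 0)) :: —a→ t1, —b→ t2, —b→ t3
  t1 = b.b.0 | ((0 + 0 + b.0) | (0 + 0)) :: —b→ t4, —b→ t5
  t2 = b.0 | ((0 + 0 + b.0) | a.(0 + 0)) :: —a→ t4, —b→ t6, —b→ t7
  t3 = b.b.0 | (0 | a.(0 + 0)) :: —a→ t5, —b→ t7
  t4 = b.0 | ((0 + 0 + b.0) | (0 + 0)) :: —b→ t8, —b→ t9
  t5 = b.b.0 | (0 | (0 + 0)) :: —b→ t9
  t6 = 0 | ((0 + 0 + b.0) | a.(0 + 0)) :: —a→ t8, —b→ t10
  t7 = b.0 | (0 | a.(0 + 0)) :: —a→ t9, —b→ t10
  t8 = 0 | ((0 + 0 + b.0) | (0 + 0)) :: —b→ t11
  t9 = b.0 | (0 | (0 + 0)) :: —b→ t11
  t10 = 0 | (0 | a.(0 + 0)) :: —a→ t11
  t11 = 0 | (0 | (0 + 0)) :: stopped
Run σ = ⟨abba⟩ on P: start {s0}
  [1] a ⇒ {s1}
  [2] b ⇒ {s4, s5}
  [3] b ⇒ {s8, s9}
  [4] a ⇒ {s12}
  — P admits the full trace.
Run σ = ⟨abba⟩ on Q: start {t0}
  [1] a ⇒ {t1}
  [2] b ⇒ {t4, t5}
  [3] b ⇒ {t8, t9}
  [4] a ⇒ ∅ (Q stuck)

abba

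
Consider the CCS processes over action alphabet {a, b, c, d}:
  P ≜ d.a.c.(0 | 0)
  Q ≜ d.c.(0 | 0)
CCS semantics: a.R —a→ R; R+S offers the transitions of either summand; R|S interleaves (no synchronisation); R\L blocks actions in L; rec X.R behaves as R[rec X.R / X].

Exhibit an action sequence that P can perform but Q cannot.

da

Reachable graph of P (4 states):
  s0 = d.a.c.(0 | 0) ⊢ =d=> s1
  s1 = a.c.(0 | 0) ⊢ =a=> s2
  s2 = c.(0 | 0) ⊢ =c=> s3
  s3 = 0 | 0 ⊢ stopped
Reachable graph of Q (3 states):
  t0 = d.c.(0 | 0) ⊢ =d=> t1
  t1 = c.(0 | 0) ⊢ =c=> t2
  t2 = 0 | 0 ⊢ stopped
Executing da from P (initial set {s0}):
  [1] d ⇒ {s1}
  [2] a ⇒ {s2}
  P completes σ.
Executing da from Q (initial set {t0}):
  [1] d ⇒ {t1}
  [2] a ⇒ ∅  — Q cannot continue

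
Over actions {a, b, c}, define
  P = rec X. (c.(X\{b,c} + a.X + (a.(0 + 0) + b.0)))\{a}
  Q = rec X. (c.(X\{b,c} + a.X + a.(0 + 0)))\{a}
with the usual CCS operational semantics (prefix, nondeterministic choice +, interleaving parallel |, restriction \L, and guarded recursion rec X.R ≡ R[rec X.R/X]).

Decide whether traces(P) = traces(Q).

Reachable graph of P (3 states):
  m0 = rec X. (c.(X\{b,c} + a.X + (a.(0 + 0) + b.0)))\{a} | —c→ m1
  m1 = ((rec X. (c.(X\{b,c} + a.X + (a.(0 + 0) + b.0)))\{a})\{b,c} + a.(rec X. (c.(X\{b,c} + a.X + (a.(0 + 0) + b.0)))\{a}) + (a.(0 + 0) + b.0))\{a} | —b→ m2
  m2 = 0\{a} | ·
Reachable graph of Q (2 states):
  n0 = rec X. (c.(X\{b,c} + a.X + a.(0 + 0)))\{a} | —c→ n1
  n1 = ((rec X. (c.(X\{b,c} + a.X + a.(0 + 0)))\{a})\{b,c} + a.(rec X. (c.(X\{b,c} + a.X + a.(0 + 0)))\{a}) + a.(0 + 0))\{a} | ·
Run σ = ⟨cb⟩ on P: start {m0}
  [1] c ⇒ {m1}
  [2] b ⇒ {m2}
  — P admits the full trace.
Run σ = ⟨cb⟩ on Q: start {n0}
  [1] c ⇒ {n1}
  [2] b ⇒ ∅ (Q stuck)

trace-distinct — witness ⟨cb⟩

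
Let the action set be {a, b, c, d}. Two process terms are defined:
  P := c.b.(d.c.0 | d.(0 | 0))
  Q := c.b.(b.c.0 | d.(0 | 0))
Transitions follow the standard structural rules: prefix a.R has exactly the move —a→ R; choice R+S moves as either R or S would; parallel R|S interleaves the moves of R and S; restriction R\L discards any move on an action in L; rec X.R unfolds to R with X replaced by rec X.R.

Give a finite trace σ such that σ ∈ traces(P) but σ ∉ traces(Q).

cbdc

LTS(P): 8 reachable states
  p0 = c.b.(d.c.0 | d.(0 | 0)) :: -c-> p1
  p1 = b.(d.c.0 | d.(0 | 0)) :: -b-> p2
  p2 = d.c.0 | d.(0 | 0) :: -d-> p3, -d-> p4
  p3 = c.0 | d.(0 | 0) :: -c-> p5, -d-> p6
  p4 = d.c.0 | (0 | 0) :: -d-> p6
  p5 = 0 | d.(0 | 0) :: -d-> p7
  p6 = c.0 | (0 | 0) :: -c-> p7
  p7 = 0 | (0 | 0) :: (no moves)
LTS(Q): 8 reachable states
  q0 = c.b.(b.c.0 | d.(0 | 0)) :: -c-> q1
  q1 = b.(b.c.0 | d.(0 | 0)) :: -b-> q2
  q2 = b.c.0 | d.(0 | 0) :: -b-> q3, -d-> q4
  q3 = c.0 | d.(0 | 0) :: -c-> q5, -d-> q6
  q4 = b.c.0 | (0 | 0) :: -b-> q6
  q5 = 0 | d.(0 | 0) :: -d-> q7
  q6 = c.0 | (0 | 0) :: -c-> q7
  q7 = 0 | (0 | 0) :: (no moves)
Run σ = ⟨cbdc⟩ on P: start {p0}
  [1] c ⇒ {p1}
  [2] b ⇒ {p2}
  [3] d ⇒ {p3, p4}
  [4] c ⇒ {p5}
  ✓ P
Run σ = ⟨cbdc⟩ on Q: start {q0}
  [1] c ⇒ {q1}
  [2] b ⇒ {q2}
  [3] d ⇒ {q4}
  [4] c ⇒ ∅  — Q cannot continue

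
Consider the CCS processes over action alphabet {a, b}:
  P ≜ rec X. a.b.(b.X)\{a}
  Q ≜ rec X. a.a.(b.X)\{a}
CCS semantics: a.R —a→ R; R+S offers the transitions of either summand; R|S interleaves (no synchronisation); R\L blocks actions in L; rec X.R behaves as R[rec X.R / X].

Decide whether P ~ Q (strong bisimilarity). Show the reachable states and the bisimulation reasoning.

NO

Reachable graph of P (4 states):
  u0 = rec X. a.b.(b.X)\{a} → --a--▸ u1
  u1 = b.(b.(rec X. a.b.(b.X)\{a}))\{a} → --b--▸ u2
  u2 = (b.(rec X. a.b.(b.X)\{a}))\{a} → --b--▸ u3
  u3 = (rec X. a.b.(b.X)\{a})\{a} → stopped
Reachable graph of Q (4 states):
  v0 = rec X. a.a.(b.X)\{a} → --a--▸ v1
  v1 = a.(b.(rec X. a.a.(b.X)\{a}))\{a} → --a--▸ v2
  v2 = (b.(rec X. a.a.(b.X)\{a}))\{a} → --b--▸ v3
  v3 = (rec X. a.a.(b.X)\{a})\{a} → stopped
Partition-refinement fixed point:
  B0 = {u0}
  B1 = {u1}
  B2 = {u2, v2}
  B3 = {u3, v3}
  B4 = {v0}
  B5 = {v1}
u0 ∈ B0, v0 ∈ B4 → different blocks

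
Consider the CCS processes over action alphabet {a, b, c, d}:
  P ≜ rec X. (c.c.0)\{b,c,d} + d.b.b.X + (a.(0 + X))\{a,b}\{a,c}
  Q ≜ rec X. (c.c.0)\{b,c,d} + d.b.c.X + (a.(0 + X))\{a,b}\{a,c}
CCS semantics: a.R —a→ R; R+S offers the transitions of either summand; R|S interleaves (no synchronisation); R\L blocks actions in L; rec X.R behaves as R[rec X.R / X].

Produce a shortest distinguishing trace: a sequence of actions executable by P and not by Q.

dbb

P's transition system — 3 states:
  s0 = rec X. (c.c.0)\{b,c,d} + d.b.b.X + (a.(0 + X))\{a,b}\{a,c} | —d→ s1
  s1 = b.b.(rec X. (c.c.0)\{b,c,d} + d.b.b.X + (a.(0 + X))\{a,b}\{a,c}) | —b→ s2
  s2 = b.(rec X. (c.c.0)\{b,c,d} + d.b.b.X + (a.(0 + X))\{a,b}\{a,c}) | —b→ s0
Q's transition system — 3 states:
  t0 = rec X. (c.c.0)\{b,c,d} + d.b.c.X + (a.(0 + X))\{a,b}\{a,c} | —d→ t1
  t1 = b.c.(rec X. (c.c.0)\{b,c,d} + d.b.c.X + (a.(0 + X))\{a,b}\{a,c}) | —b→ t2
  t2 = c.(rec X. (c.c.0)\{b,c,d} + d.b.c.X + (a.(0 + X))\{a,b}\{a,c}) | —c→ t0
Trace ⟨dbb⟩ through P, begin at {s0}:
  step 1 (d): {s1}
  step 2 (b): {s2}
  step 3 (b): {s0}
  ✓ P
Trace ⟨dbb⟩ through Q, begin at {t0}:
  step 1 (d): {t1}
  step 2 (b): {t2}
  step 3 (b): ∅  — Q cannot continue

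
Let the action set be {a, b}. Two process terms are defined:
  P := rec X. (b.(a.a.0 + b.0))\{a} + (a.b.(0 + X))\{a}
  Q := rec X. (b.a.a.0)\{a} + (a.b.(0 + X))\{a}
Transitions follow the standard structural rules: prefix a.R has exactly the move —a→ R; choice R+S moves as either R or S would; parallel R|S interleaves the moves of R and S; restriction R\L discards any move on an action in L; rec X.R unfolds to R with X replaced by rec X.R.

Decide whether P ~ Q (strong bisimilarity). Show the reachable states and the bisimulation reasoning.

Reachable graph of P (3 states):
  p0 = rec X. (b.(a.a.0 + b.0))\{a} + (a.b.(0 + X))\{a} has moves —b→ p1
  p1 = (a.a.0 + b.0)\{a} has moves —b→ p2
  p2 = 0\{a} has moves ∅
Reachable graph of Q (2 states):
  q0 = rec X. (b.a.a.0)\{a} + (a.b.(0 + X))\{a} has moves —b→ q1
  q1 = (a.a.0)\{a} has moves ∅
Partition-refinement fixed point:
  B0 = {p0}
  B1 = {p1, q0}
  B2 = {p2, q1}
p0 ∈ B0, q0 ∈ B1 → different blocks

P ≁ Q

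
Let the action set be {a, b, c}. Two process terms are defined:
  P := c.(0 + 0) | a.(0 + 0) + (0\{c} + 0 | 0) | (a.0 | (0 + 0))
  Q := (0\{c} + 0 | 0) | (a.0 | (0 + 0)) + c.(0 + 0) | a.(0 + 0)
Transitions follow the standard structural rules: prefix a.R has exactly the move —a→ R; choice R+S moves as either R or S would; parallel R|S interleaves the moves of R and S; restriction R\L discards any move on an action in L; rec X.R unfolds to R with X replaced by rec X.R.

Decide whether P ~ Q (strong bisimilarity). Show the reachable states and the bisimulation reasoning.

LTS(P): 5 reachable states
  m0 = c.(0 + 0) | a.(0 + 0) + (0\{c} + 0 | 0) | (a.0 | (0 + 0)) → -a-> m1, -a-> m2, -c-> m3
  m1 = (0\{c} + 0 | 0) | (0 | (0 + 0)) → ·
  m2 = c.(0 + 0) | (0 + 0) → -c-> m4
  m3 = (0 + 0) | a.(0 + 0) → -a-> m4
  m4 = (0 + 0) | (0 + 0) → ·
LTS(Q): 5 reachable states
  n0 = (0\{c} + 0 | 0) | (a.0 | (0 + 0)) + c.(0 + 0) | a.(0 + 0) → -a-> n1, -a-> n2, -c-> n3
  n1 = (0\{c} + 0 | 0) | (0 | (0 + 0)) → ·
  n2 = c.(0 + 0) | (0 + 0) → -c-> n4
  n3 = (0 + 0) | a.(0 + 0) → -a-> n4
  n4 = (0 + 0) | (0 + 0) → ·
Coarsest stable partition (strong bisimilarity classes):
  B0 = {m0, n0}
  B1 = {m3, n3}
  B2 = {m1, m4, n1, n4}
  B3 = {m2, n2}
m0 ∈ B0, n0 ∈ B0 → same block

YES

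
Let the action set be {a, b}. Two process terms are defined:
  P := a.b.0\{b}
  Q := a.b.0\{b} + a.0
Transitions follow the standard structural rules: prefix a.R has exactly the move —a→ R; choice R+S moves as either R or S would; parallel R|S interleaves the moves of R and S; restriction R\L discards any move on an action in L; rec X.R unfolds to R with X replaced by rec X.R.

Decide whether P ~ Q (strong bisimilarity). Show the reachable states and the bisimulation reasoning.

Reachable graph of P (3 states):
  s0 = a.b.0\{b} has moves ··a··> s1
  s1 = b.0\{b} has moves ··b··> s2
  s2 = 0\{b} has moves ∅
Reachable graph of Q (4 states):
  t0 = a.b.0\{b} + a.0 has moves ··a··> t1, ··a··> t2
  t1 = 0 has moves ∅
  t2 = b.0\{b} has moves ··b··> t3
  t3 = 0\{b} has moves ∅
Coarsest stable partition (strong bisimilarity classes):
  B0 = {s0}
  B1 = {s1, t2}
  B2 = {s2, t1, t3}
  B3 = {t0}
s0 ∈ B0, t0 ∈ B3 → different blocks

P ≁ Q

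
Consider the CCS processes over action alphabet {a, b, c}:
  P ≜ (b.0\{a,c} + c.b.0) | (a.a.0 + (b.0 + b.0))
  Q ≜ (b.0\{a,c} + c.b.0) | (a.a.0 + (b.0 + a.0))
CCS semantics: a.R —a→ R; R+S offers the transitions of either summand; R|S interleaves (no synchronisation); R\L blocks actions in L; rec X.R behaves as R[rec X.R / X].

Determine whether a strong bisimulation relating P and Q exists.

not bisimilar

Reachable graph of P (12 states):
  p0 = (b.0\{a,c} + c.b.0) | (a.a.0 + (b.0 + b.0)) ⊢ -a-> p1, -b-> p2, -b-> p3, -c-> p4
  p1 = (b.0\{a,c} + c.b.0) | a.0 ⊢ -a-> p2, -b-> p5, -c-> p6
  p2 = (b.0\{a,c} + c.b.0) | 0 ⊢ -b-> p7, -c-> p8
  p3 = 0\{a,c} | (a.a.0 + (b.0 + b.0)) ⊢ -a-> p5, -b-> p7
  p4 = b.0 | (a.a.0 + (b.0 + b.0)) ⊢ -a-> p6, -b-> p8, -b-> p9
  p5 = 0\{a,c} | a.0 ⊢ -a-> p7
  p6 = b.0 | a.0 ⊢ -a-> p8, -b-> p10
  p7 = 0\{a,c} | 0 ⊢ stopped
  p8 = b.0 | 0 ⊢ -b-> p11
  p9 = 0 | (a.a.0 + (b.0 + b.0)) ⊢ -a-> p10, -b-> p11
  p10 = 0 | a.0 ⊢ -a-> p11
  p11 = 0 | 0 ⊢ stopped
Reachable graph of Q (12 states):
  q0 = (b.0\{a,c} + c.b.0) | (a.a.0 + (b.0 + a.0)) ⊢ -a-> q1, -a-> q2, -b-> q1, -b-> q3, -c-> q4
  q1 = (b.0\{a,c} + c.b.0) | 0 ⊢ -b-> q5, -c-> q6
  q2 = (b.0\{a,c} + c.b.0) | a.0 ⊢ -a-> q1, -b-> q7, -c-> q8
  q3 = 0\{a,c} | (a.a.0 + (b.0 + a.0)) ⊢ -a-> q5, -a-> q7, -b-> q5
  q4 = b.0 | (a.a.0 + (b.0 + a.0)) ⊢ -a-> q6, -a-> q8, -b-> q6, -b-> q9
  q5 = 0\{a,c} | 0 ⊢ stopped
  q6 = b.0 | 0 ⊢ -b-> q10
  q7 = 0\{a,c} | a.0 ⊢ -a-> q5
  q8 = b.0 | a.0 ⊢ -a-> q6, -b-> q11
  q9 = 0 | (a.a.0 + (b.0 + a.0)) ⊢ -a-> q10, -a-> q11, -b-> q10
  q10 = 0 | 0 ⊢ stopped
  q11 = 0 | a.0 ⊢ -a-> q10
Bisimilarity quotient blocks:
  B0 = {p0}
  B1 = {p3, p9}
  B2 = {p10, p5, q11, q7}
  B3 = {p11, p7, q10, q5}
  B4 = {p1, q2}
  B5 = {p6, q8}
  B6 = {p8, q6}
  B7 = {p2, q1}
  B8 = {p4}
  B9 = {q0}
  B10 = {q3, q9}
  B11 = {q4}
p0 ∈ B0, q0 ∈ B9 → different blocks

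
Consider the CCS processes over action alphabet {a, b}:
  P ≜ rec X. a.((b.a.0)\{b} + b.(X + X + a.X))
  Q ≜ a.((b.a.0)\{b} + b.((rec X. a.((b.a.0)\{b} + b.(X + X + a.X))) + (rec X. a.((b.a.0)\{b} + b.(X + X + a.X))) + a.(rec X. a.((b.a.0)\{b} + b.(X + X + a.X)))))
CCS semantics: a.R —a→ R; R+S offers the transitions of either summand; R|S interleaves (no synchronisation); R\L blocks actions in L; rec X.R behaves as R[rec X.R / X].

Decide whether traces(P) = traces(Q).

traces(P) = traces(Q)

Reachable graph of P (3 states):
  p0 = rec X. a.((b.a.0)\{b} + b.(X + X + a.X)) | -a-> p1
  p1 = (b.a.0)\{b} + b.((rec X. a.((b.a.0)\{b} + b.(X + X + a.X))) + (rec X. a.((b.a.0)\{b} + b.(X + X + a.X))) + a.(rec X. a.((b.a.0)\{b} + b.(X + X + a.X)))) | -b-> p2
  p2 = (rec X. a.((b.a.0)\{b} + b.(X + X + a.X))) + (rec X. a.((b.a.0)\{b} + b.(X + X + a.X))) + a.(rec X. a.((b.a.0)\{b} + b.(X + X + a.X))) | -a-> p0, -a-> p1
Reachable graph of Q (4 states):
  q0 = a.((b.a.0)\{b} + b.((rec X. a.((b.a.0)\{b} + b.(X + X + a.X))) + (rec X. a.((b.a.0)\{b} + b.(X + X + a.X))) + a.(rec X. a.((b.a.0)\{b} + b.(X + X + a.X))))) | -a-> q1
  q1 = (b.a.0)\{b} + b.((rec X. a.((b.a.0)\{b} + b.(X + X + a.X))) + (rec X. a.((b.a.0)\{b} + b.(X + X + a.X))) + a.(rec X. a.((b.a.0)\{b} + b.(X + X + a.X)))) | -b-> q2
  q2 = (rec X. a.((b.a.0)\{b} + b.(X + X + a.X))) + (rec X. a.((b.a.0)\{b} + b.(X + X + a.X))) + a.(rec X. a.((b.a.0)\{b} + b.(X + X + a.X))) | -a-> q1, -a-> q3
  q3 = rec X. a.((b.a.0)\{b} + b.(X + X + a.X)) | -a-> q1
Coarsest stable partition (strong bisimilarity classes):
  B0 = {p0, q0, q3}
  B1 = {p1, q1}
  B2 = {p2, q2}
p0 ∈ B0, q0 ∈ B0 → same block
Bisimilar ⇒ trace-equivalent.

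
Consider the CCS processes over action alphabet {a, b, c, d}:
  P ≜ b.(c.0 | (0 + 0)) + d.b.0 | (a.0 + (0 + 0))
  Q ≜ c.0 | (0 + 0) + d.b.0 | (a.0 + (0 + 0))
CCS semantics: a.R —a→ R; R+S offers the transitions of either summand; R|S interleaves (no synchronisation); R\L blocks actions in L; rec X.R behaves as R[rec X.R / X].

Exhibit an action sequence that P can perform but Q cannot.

b

P's transition system — 8 states:
  p0 = b.(c.0 | (0 + 0)) + d.b.0 | (a.0 + (0 + 0)) | =a=> p1, =b=> p2, =d=> p3
  p1 = d.b.0 | 0 | =d=> p4
  p2 = c.0 | (0 + 0) | =c=> p5
  p3 = b.0 | (a.0 + (0 + 0)) | =a=> p4, =b=> p6
  p4 = b.0 | 0 | =b=> p7
  p5 = 0 | (0 + 0) | deadlocked
  p6 = 0 | (a.0 + (0 + 0)) | =a=> p7
  p7 = 0 | 0 | deadlocked
Q's transition system — 7 states:
  q0 = c.0 | (0 + 0) + d.b.0 | (a.0 + (0 + 0)) | =a=> q1, =c=> q2, =d=> q3
  q1 = d.b.0 | 0 | =d=> q4
  q2 = 0 | (0 + 0) | deadlocked
  q3 = b.0 | (a.0 + (0 + 0)) | =a=> q4, =b=> q5
  q4 = b.0 | 0 | =b=> q6
  q5 = 0 | (a.0 + (0 + 0)) | =a=> q6
  q6 = 0 | 0 | deadlocked
Run σ = ⟨b⟩ on P: start {p0}
  after b @ step 1: {p2}
  P completes σ.
Run σ = ⟨b⟩ on Q: start {q0}
  after b @ step 1: ∅ (Q stuck)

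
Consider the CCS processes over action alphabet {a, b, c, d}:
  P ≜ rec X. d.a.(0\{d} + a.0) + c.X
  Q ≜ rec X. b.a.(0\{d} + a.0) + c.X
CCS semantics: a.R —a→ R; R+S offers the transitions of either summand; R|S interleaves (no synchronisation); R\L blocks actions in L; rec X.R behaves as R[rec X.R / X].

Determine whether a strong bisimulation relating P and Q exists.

NO

LTS(P): 4 reachable states
  m0 = rec X. d.a.(0\{d} + a.0) + c.X has moves --c--▸ m0, --d--▸ m1
  m1 = a.(0\{d} + a.0) has moves --a--▸ m2
  m2 = 0\{d} + a.0 has moves --a--▸ m3
  m3 = 0 has moves (no moves)
LTS(Q): 4 reachable states
  n0 = rec X. b.a.(0\{d} + a.0) + c.X has moves --b--▸ n1, --c--▸ n0
  n1 = a.(0\{d} + a.0) has moves --a--▸ n2
  n2 = 0\{d} + a.0 has moves --a--▸ n3
  n3 = 0 has moves (no moves)
Bisimilarity quotient blocks:
  B0 = {m0}
  B1 = {m1, n1}
  B2 = {m2, n2}
  B3 = {m3, n3}
  B4 = {n0}
m0 ∈ B0, n0 ∈ B4 → different blocks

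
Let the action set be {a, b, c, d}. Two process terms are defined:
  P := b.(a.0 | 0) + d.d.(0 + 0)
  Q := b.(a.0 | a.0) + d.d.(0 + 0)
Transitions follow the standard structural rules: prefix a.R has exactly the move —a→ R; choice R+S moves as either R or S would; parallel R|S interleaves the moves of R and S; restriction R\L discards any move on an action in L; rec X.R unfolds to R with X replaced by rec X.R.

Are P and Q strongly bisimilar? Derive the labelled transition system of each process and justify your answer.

P ≁ Q

LTS(P): 5 reachable states
  u0 = b.(a.0 | 0) + d.d.(0 + 0) :: -b-> u1, -d-> u2
  u1 = a.0 | 0 :: -a-> u3
  u2 = d.(0 + 0) :: -d-> u4
  u3 = 0 | 0 :: deadlocked
  u4 = 0 + 0 :: deadlocked
LTS(Q): 7 reachable states
  v0 = b.(a.0 | a.0) + d.d.(0 + 0) :: -b-> v1, -d-> v2
  v1 = a.0 | a.0 :: -a-> v3, -a-> v4
  v2 = d.(0 + 0) :: -d-> v5
  v3 = 0 | a.0 :: -a-> v6
  v4 = a.0 | 0 :: -a-> v6
  v5 = 0 + 0 :: deadlocked
  v6 = 0 | 0 :: deadlocked
Partition-refinement fixed point:
  B0 = {u0}
  B1 = {u1, v3, v4}
  B2 = {u3, u4, v5, v6}
  B3 = {u2, v2}
  B4 = {v0}
  B5 = {v1}
u0 ∈ B0, v0 ∈ B4 → different blocks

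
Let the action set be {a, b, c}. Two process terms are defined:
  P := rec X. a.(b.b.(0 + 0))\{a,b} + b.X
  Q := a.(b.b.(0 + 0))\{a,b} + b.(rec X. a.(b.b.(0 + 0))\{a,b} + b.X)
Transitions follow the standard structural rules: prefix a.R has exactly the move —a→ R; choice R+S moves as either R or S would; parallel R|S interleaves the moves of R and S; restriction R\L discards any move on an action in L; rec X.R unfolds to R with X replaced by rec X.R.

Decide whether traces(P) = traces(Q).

P's transition system — 2 states:
  p0 = rec X. a.(b.b.(0 + 0))\{a,b} + b.X :: ··a··> p1, ··b··> p0
  p1 = (b.b.(0 + 0))\{a,b} :: ∅
Q's transition system — 3 states:
  q0 = a.(b.b.(0 + 0))\{a,b} + b.(rec X. a.(b.b.(0 + 0))\{a,b} + b.X) :: ··a··> q1, ··b··> q2
  q1 = (b.b.(0 + 0))\{a,b} :: ∅
  q2 = rec X. a.(b.b.(0 + 0))\{a,b} + b.X :: ··a··> q1, ··b··> q2
Coarsest stable partition (strong bisimilarity classes):
  B0 = {p0, q0, q2}
  B1 = {p1, q1}
p0 ∈ B0, q0 ∈ B0 → same block
Bisimilar ⇒ trace-equivalent.

traces(P) = traces(Q)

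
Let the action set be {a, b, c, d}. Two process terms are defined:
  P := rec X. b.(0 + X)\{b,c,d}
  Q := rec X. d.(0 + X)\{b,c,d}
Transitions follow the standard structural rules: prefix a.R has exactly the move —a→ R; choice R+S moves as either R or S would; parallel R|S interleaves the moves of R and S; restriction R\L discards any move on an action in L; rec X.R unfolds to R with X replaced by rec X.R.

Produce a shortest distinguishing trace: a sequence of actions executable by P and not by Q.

b

LTS(P): 2 reachable states
  s0 = rec X. b.(0 + X)\{b,c,d} | ··b··> s1
  s1 = (0 + (rec X. b.(0 + X)\{b,c,d}))\{b,c,d} | (no moves)
LTS(Q): 2 reachable states
  t0 = rec X. d.(0 + X)\{b,c,d} | ··d··> t1
  t1 = (0 + (rec X. d.(0 + X)\{b,c,d}))\{b,c,d} | (no moves)
Executing b from P (initial set {s0}):
  step 1 (b): {s1}
  — P admits the full trace.
Executing b from Q (initial set {t0}):
  step 1 (b): ∅ (Q stuck)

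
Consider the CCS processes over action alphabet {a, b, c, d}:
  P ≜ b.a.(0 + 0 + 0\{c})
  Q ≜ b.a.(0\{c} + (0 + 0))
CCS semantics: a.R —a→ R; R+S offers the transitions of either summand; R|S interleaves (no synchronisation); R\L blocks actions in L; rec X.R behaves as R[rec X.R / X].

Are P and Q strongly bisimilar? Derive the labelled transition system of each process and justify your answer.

YES

LTS(P): 3 reachable states
  m0 = b.a.(0 + 0 + 0\{c}) has moves -b-> m1
  m1 = a.(0 + 0 + 0\{c}) has moves -a-> m2
  m2 = 0 + 0 + 0\{c} has moves (no moves)
LTS(Q): 3 reachable states
  n0 = b.a.(0\{c} + (0 + 0)) has moves -b-> n1
  n1 = a.(0\{c} + (0 + 0)) has moves -a-> n2
  n2 = 0\{c} + (0 + 0) has moves (no moves)
Bisimilarity quotient blocks:
  B0 = {m0, n0}
  B1 = {m1, n1}
  B2 = {m2, n2}
m0 ∈ B0, n0 ∈ B0 → same block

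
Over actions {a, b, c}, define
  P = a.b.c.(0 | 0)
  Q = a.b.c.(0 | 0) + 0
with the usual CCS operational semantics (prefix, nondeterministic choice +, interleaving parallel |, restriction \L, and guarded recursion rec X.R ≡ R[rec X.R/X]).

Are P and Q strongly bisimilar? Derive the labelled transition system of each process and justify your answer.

P's transition system — 4 states:
  p0 = a.b.c.(0 | 0) | =a=> p1
  p1 = b.c.(0 | 0) | =b=> p2
  p2 = c.(0 | 0) | =c=> p3
  p3 = 0 | 0 | deadlocked
Q's transition system — 4 states:
  q0 = a.b.c.(0 | 0) + 0 | =a=> q1
  q1 = b.c.(0 | 0) | =b=> q2
  q2 = c.(0 | 0) | =c=> q3
  q3 = 0 | 0 | deadlocked
Partition-refinement fixed point:
  B0 = {p0, q0}
  B1 = {p1, q1}
  B2 = {p2, q2}
  B3 = {p3, q3}
p0 ∈ B0, q0 ∈ B0 → same block

YES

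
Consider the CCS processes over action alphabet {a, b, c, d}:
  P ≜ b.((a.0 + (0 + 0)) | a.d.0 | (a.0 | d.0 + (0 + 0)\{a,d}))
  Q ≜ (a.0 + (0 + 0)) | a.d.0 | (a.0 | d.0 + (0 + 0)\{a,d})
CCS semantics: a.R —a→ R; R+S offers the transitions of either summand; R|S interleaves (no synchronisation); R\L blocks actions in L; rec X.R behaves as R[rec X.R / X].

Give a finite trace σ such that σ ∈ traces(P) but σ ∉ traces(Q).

LTS(P): 25 reachable states
  u0 = b.((a.0 + (0 + 0)) | a.d.0 | (a.0 | d.0 + (0 + 0)\{a,d})) → ··b··> u1
  u1 = (a.0 + (0 + 0)) | a.d.0 | (a.0 | d.0 + (0 + 0)\{a,d}) → ··a··> u2, ··a··> u3, ··a··> u4, ··d··> u5
  u2 = (a.0 + (0 + 0)) | a.d.0 | (0 | d.0) → ··a··> u6, ··a··> u7, ··d··> u8
  u3 = (a.0 + (0 + 0)) | d.0 | (a.0 | d.0 + (0 + 0)\{a,d}) → ··a··> u6, ··a··> u9, ··d··> u10, ··d··> u11
  u4 = 0 | a.d.0 | (a.0 | d.0 + (0 + 0)\{a,d}) → ··a··> u7, ··a··> u9, ··d··> u12
  u5 = (a.0 + (0 + 0)) | a.d.0 | (a.0 | 0) → ··a··> u11, ··a··> u12, ··a··> u8
  u6 = (a.0 + (0 + 0)) | d.0 | (0 | d.0) → ··a··> u13, ··d··> u14, ··d··> u15
  u7 = 0 | a.d.0 | (0 | d.0) → ··a··> u13, ··d··> u16
  u8 = (a.0 + (0 + 0)) | a.d.0 | (0 | 0) → ··a··> u15, ··a··> u16
  u9 = 0 | d.0 | (a.0 | d.0 + (0 + 0)\{a,d}) → ··a··> u13, ··d··> u17, ··d··> u18
  u10 = (a.0 + (0 + 0)) | 0 | (a.0 | d.0 + (0 + 0)\{a,d}) → ··a··> u14, ··a··> u17, ··d··> u19
  u11 = (a.0 + (0 + 0)) | d.0 | (a.0 | 0) → ··a··> u15, ··a··> u18, ··d··> u19
  u12 = 0 | a.d.0 | (a.0 | 0) → ··a··> u16, ··a··> u18
  u13 = 0 | d.0 | (0 | d.0) → ··d··> u20, ··d··> u21
  u14 = (a.0 + (0 + 0)) | 0 | (0 | d.0) → ··a··> u20, ··d··> u22
  u15 = (a.0 + (0 + 0)) | d.0 | (0 | 0) → ··a··> u21, ··d··> u22
  u16 = 0 | a.d.0 | (0 | 0) → ··a··> u21
  u17 = 0 | 0 | (a.0 | d.0 + (0 + 0)\{a,d}) → ··a··> u20, ··d··> u23
  u18 = 0 | d.0 | (a.0 | 0) → ··a··> u21, ··d··> u23
  u19 = (a.0 + (0 + 0)) | 0 | (a.0 | 0) → ··a··> u22, ··a··> u23
  u20 = 0 | 0 | (0 | d.0) → ··d··> u24
  u21 = 0 | d.0 | (0 | 0) → ··d··> u24
  u22 = (a.0 + (0 + 0)) | 0 | (0 | 0) → ··a··> u24
  u23 = 0 | 0 | (a.0 | 0) → ··a··> u24
  u24 = 0 | 0 | (0 | 0) → ∅
LTS(Q): 24 reachable states
  v0 = (a.0 + (0 + 0)) | a.d.0 | (a.0 | d.0 + (0 + 0)\{a,d}) → ··a··> v1, ··a··> v2, ··a··> v3, ··d··> v4
  v1 = (a.0 + (0 + 0)) | a.d.0 | (0 | d.0) → ··a··> v5, ··a··> v6, ··d··> v7
  v2 = (a.0 + (0 + 0)) | d.0 | (a.0 | d.0 + (0 + 0)\{a,d}) → ··a··> v5, ··a··> v8, ··d··> v10, ··d··> v9
  v3 = 0 | a.d.0 | (a.0 | d.0 + (0 + 0)\{a,d}) → ··a··> v6, ··a··> v8, ··d··> v11
  v4 = (a.0 + (0 + 0)) | a.d.0 | (a.0 | 0) → ··a··> v10, ··a··> v11, ··a··> v7
  v5 = (a.0 + (0 + 0)) | d.0 | (0 | d.0) → ··a··> v12, ··d··> v13, ··d··> v14
  v6 = 0 | a.d.0 | (0 | d.0) → ··a··> v12, ··d··> v15
  v7 = (a.0 + (0 + 0)) | a.d.0 | (0 | 0) → ··a··> v14, ··a··> v15
  v8 = 0 | d.0 | (a.0 | d.0 + (0 + 0)\{a,d}) → ··a··> v12, ··d··> v16, ··d··> v17
  v9 = (a.0 + (0 + 0)) | 0 | (a.0 | d.0 + (0 + 0)\{a,d}) → ··a··> v13, ··a··> v16, ··d··> v18
  v10 = (a.0 + (0 + 0)) | d.0 | (a.0 | 0) → ··a··> v14, ··a··> v17, ··d··> v18
  v11 = 0 | a.d.0 | (a.0 | 0) → ··a··> v15, ··a··> v17
  v12 = 0 | d.0 | (0 | d.0) → ··d··> v19, ··d··> v20
  v13 = (a.0 + (0 + 0)) | 0 | (0 | d.0) → ··a··> v19, ··d··> v21
  v14 = (a.0 + (0 + 0)) | d.0 | (0 | 0) → ··a··> v20, ··d··> v21
  v15 = 0 | a.d.0 | (0 | 0) → ··a··> v20
  v16 = 0 | 0 | (a.0 | d.0 + (0 + 0)\{a,d}) → ··a··> v19, ··d··> v22
  v17 = 0 | d.0 | (a.0 | 0) → ··a··> v20, ··d··> v22
  v18 = (a.0 + (0 + 0)) | 0 | (a.0 | 0) → ··a··> v21, ··a··> v22
  v19 = 0 | 0 | (0 | d.0) → ··d··> v23
  v20 = 0 | d.0 | (0 | 0) → ··d··> v23
  v21 = (a.0 + (0 + 0)) | 0 | (0 | 0) → ··a··> v23
  v22 = 0 | 0 | (a.0 | 0) → ··a··> v23
  v23 = 0 | 0 | (0 | 0) → ∅
Trace ⟨b⟩ through P, begin at {u0}:
  after b @ step 1: {u1}
  P completes σ.
Trace ⟨b⟩ through Q, begin at {v0}:
  after b @ step 1: ∅  — Q cannot continue

b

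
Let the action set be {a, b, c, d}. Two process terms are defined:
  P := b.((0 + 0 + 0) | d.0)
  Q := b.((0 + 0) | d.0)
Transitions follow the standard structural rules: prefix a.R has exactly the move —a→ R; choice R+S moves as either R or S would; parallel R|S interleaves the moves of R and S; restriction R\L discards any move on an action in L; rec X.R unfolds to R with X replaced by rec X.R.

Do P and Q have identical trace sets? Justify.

trace-equivalent

LTS(P): 3 reachable states
  s0 = b.((0 + 0 + 0) | d.0) has moves =b=> s1
  s1 = (0 + 0 + 0) | d.0 has moves =d=> s2
  s2 = (0 + 0 + 0) | 0 has moves stopped
LTS(Q): 3 reachable states
  t0 = b.((0 + 0) | d.0) has moves =b=> t1
  t1 = (0 + 0) | d.0 has moves =d=> t2
  t2 = (0 + 0) | 0 has moves stopped
Coarsest stable partition (strong bisimilarity classes):
  B0 = {s0, t0}
  B1 = {s1, t1}
  B2 = {s2, t2}
s0 ∈ B0, t0 ∈ B0 → same block
Bisimilar ⇒ trace-equivalent.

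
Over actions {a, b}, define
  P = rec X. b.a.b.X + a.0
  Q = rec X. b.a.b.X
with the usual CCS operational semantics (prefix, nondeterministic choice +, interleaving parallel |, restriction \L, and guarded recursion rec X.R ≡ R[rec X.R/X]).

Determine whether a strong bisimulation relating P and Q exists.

not bisimilar

LTS(P): 4 reachable states
  u0 = rec X. b.a.b.X + a.0 → ··a··> u1, ··b··> u2
  u1 = 0 → ∅
  u2 = a.b.(rec X. b.a.b.X + a.0) → ··a··> u3
  u3 = b.(rec X. b.a.b.X + a.0) → ··b··> u0
LTS(Q): 3 reachable states
  v0 = rec X. b.a.b.X → ··b··> v1
  v1 = a.b.(rec X. b.a.b.X) → ··a··> v2
  v2 = b.(rec X. b.a.b.X) → ··b··> v0
Coarsest stable partition (strong bisimilarity classes):
  B0 = {u0}
  B1 = {u1}
  B2 = {u2}
  B3 = {u3}
  B4 = {v0}
  B5 = {v1}
  B6 = {v2}
u0 ∈ B0, v0 ∈ B4 → different blocks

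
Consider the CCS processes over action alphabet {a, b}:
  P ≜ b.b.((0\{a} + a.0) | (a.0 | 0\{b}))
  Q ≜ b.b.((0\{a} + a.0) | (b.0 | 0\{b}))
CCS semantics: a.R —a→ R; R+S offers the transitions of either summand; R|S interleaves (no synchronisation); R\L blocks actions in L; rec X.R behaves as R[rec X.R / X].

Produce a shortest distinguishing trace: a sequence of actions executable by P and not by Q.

LTS(P): 6 reachable states
  m0 = b.b.((0\{a} + a.0) | (a.0 | 0\{b})) | ··b··> m1
  m1 = b.((0\{a} + a.0) | (a.0 | 0\{b})) | ··b··> m2
  m2 = (0\{a} + a.0) | (a.0 | 0\{b}) | ··a··> m3, ··a··> m4
  m3 = (0\{a} + a.0) | (0 | 0\{b}) | ··a··> m5
  m4 = 0 | (a.0 | 0\{b}) | ··a··> m5
  m5 = 0 | (0 | 0\{b}) | (no moves)
LTS(Q): 6 reachable states
  n0 = b.b.((0\{a} + a.0) | (b.0 | 0\{b})) | ··b··> n1
  n1 = b.((0\{a} + a.0) | (b.0 | 0\{b})) | ··b··> n2
  n2 = (0\{a} + a.0) | (b.0 | 0\{b}) | ··a··> n3, ··b··> n4
  n3 = 0 | (b.0 | 0\{b}) | ··b··> n5
  n4 = (0\{a} + a.0) | (0 | 0\{b}) | ··a··> n5
  n5 = 0 | (0 | 0\{b}) | (no moves)
Trace ⟨bbaa⟩ through P, begin at {m0}:
  after b @ step 1: {m1}
  after b @ step 2: {m2}
  after a @ step 3: {m3, m4}
  after a @ step 4: {m5}
  — P admits the full trace.
Trace ⟨bbaa⟩ through Q, begin at {n0}:
  after b @ step 1: {n1}
  after b @ step 2: {n2}
  after a @ step 3: {n3}
  after a @ step 4: no successor for Q

bbaa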